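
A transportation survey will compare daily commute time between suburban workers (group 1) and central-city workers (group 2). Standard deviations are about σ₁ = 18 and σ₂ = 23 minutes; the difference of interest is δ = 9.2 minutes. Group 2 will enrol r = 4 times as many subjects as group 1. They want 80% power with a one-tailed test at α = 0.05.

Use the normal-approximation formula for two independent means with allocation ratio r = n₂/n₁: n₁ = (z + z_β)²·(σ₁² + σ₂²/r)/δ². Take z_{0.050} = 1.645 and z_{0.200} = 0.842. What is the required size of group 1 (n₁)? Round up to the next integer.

n₁ = (z_α + z_β)² · (σ₁² + σ₂²/r) / δ²
   = (1.645 + 0.842)² · (18² + 23²/4) / 9.2²
   = 6.1852 · (324 + 132.25) / 84.64
   = 6.1852 · 456.25 / 84.64
   = 33.34
Round up → n₁ = 34; n₂ = r·n₁ = 4 × 34 = 136.

n₁ = 34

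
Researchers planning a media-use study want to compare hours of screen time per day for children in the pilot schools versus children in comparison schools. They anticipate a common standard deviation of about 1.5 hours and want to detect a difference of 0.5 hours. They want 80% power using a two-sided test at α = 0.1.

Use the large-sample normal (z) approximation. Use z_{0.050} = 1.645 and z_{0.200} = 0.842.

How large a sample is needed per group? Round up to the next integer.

n = (z_{α/2} + z_β)² · (σ₁² + σ₂²) / δ²
  = (1.645 + 0.842)² · (2·1.5² = 4.5) / 0.5²
  = 6.1852 · 4.5 / 0.25
  = 111.33
Round up → n = 112 per group.

n = 112 per group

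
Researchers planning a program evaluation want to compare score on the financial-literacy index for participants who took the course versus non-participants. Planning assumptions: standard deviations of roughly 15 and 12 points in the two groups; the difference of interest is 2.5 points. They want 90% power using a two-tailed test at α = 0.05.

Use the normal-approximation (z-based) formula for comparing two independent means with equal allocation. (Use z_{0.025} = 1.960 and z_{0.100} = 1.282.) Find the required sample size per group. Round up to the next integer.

n = (z_{α/2} + z_β)² · (σ₁² + σ₂²) / δ²
  = (1.960 + 1.282)² · (15² + 12² = 369) / 2.5²
  = 10.5106 · 369 / 6.25
  = 620.54
Round up → n = 621 per group.

n = 621 per group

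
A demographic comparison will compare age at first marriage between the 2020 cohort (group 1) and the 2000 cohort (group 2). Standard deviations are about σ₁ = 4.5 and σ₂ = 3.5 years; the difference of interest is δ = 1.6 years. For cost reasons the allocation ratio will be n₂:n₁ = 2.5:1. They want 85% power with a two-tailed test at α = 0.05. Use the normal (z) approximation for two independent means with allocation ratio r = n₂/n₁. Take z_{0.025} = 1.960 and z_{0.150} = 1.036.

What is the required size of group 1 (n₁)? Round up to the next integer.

n₁ = (z_{α/2} + z_β)² · (σ₁² + σ₂²/r) / δ²
   = (1.960 + 1.036)² · (4.5² + 3.5²/2.5) / 1.6²
   = 8.9760 · (20.25 + 4.9) / 2.56
   = 8.9760 · 25.15 / 2.56
   = 88.18
Round up → n₁ = 89; n₂ = r·n₁ = 2.5 × 89 = 223.

n₁ = 89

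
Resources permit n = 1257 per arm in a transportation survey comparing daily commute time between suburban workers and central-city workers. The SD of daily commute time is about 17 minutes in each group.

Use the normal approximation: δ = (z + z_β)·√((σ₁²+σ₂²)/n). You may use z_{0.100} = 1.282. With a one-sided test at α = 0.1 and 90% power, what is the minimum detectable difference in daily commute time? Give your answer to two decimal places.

δ = (z_α + z_β) · √((σ₁²+σ₂²)/n)
  = (1.282 + 1.282) · √(578/1257)
  = 2.564 · √0.45982
  = 2.564 · 0.6781
  = 1.7387

Minimum detectable difference ≈ 1.74 minutes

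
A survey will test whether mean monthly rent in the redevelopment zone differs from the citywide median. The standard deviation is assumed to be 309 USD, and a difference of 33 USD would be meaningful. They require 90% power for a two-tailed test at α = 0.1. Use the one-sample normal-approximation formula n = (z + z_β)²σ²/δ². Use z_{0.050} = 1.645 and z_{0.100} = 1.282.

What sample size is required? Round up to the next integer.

n = (z_{α/2} + z_β)² · σ² / δ²
  = (1.645 + 1.282)² · 309² / 33²
  = 8.5673 · 95481 / 1089
  = 751.16
Round up → n = 752.

n = 752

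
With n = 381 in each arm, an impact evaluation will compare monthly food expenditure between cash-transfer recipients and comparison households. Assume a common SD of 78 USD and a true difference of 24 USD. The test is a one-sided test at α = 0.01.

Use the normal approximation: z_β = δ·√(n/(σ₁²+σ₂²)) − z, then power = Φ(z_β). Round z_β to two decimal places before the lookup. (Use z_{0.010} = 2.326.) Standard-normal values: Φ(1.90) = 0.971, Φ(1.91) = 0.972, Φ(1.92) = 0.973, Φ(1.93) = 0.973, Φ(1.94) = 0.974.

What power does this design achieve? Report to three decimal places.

Power ≈ 0.973

z_β = δ·√(n/(σ₁²+σ₂²)) − z_α
    = 24 · √(381/12168) − 2.326
    = 24 · 0.17695 − 2.326
    = 4.2468 − 2.326 = 1.9208 → 1.92
Power = Φ(1.92) = 0.973.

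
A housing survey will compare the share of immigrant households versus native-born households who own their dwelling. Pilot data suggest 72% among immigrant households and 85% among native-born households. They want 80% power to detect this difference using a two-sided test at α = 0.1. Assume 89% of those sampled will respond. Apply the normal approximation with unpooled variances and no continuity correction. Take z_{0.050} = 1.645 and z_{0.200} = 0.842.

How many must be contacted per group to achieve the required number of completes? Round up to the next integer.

n = 136 per group

n = (z_{α/2} + z_β)² · [p₁(1−p₁) + p₂(1−p₂)] / (p₁ − p₂)²
  = (1.645 + 0.842)² · (0.72·0.28 + 0.85·0.15) / (-0.13)²
  = (2.487)² · (0.2016 + 0.1275) / 0.0169
  = 6.1852 · 0.3291 / 0.0169
  = 120.45
Adjust for 89% response: 120.45 / 0.89 = 135.33.
Round up → n = 136 per group.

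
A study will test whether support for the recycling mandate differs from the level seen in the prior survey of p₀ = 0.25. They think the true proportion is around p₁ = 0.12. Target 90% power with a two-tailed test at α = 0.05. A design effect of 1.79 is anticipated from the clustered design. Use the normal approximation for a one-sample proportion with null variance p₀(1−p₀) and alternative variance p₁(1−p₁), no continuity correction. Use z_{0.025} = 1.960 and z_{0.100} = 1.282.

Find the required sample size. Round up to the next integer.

n = [z_{α/2}·√(p₀q₀) + z_β·√(p₁q₁)]² / (p₁ − p₀)²
  = [1.960·√(0.25·0.75) + 1.282·√(0.12·0.88)]² / (-0.13)²
  = [1.960·0.4330 + 1.282·0.3250]² / 0.0169
  = [1.2653]² / 0.0169
  = 94.73
Design effect: 1.79 × 94.73 = 169.57.
Round up → n = 170.

n = 170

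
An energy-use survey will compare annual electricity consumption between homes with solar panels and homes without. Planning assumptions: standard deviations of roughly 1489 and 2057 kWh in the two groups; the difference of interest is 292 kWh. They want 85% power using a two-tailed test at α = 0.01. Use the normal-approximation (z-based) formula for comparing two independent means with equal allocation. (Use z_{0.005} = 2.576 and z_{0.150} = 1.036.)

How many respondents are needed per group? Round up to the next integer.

n = 987 per group

n = (z_{α/2} + z_β)² · (σ₁² + σ₂²) / δ²
  = (2.576 + 1.036)² · (1489² + 2057² = 6448370) / 292²
  = 13.0465 · 6448370 / 85264
  = 986.69
Round up → n = 987 per group.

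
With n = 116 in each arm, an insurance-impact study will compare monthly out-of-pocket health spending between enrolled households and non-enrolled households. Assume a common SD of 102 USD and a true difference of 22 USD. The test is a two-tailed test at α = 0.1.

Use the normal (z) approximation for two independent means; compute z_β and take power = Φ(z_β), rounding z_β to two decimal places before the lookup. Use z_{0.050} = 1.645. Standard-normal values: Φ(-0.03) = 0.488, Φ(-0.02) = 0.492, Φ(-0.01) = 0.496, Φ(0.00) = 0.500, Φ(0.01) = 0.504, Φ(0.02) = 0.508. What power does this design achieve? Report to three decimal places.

Power ≈ 0.500

z_β = δ·√(n/(σ₁²+σ₂²)) − z_{α/2}
    = 22 · √(116/20808) − 1.645
    = 22 · 0.07466 − 1.645
    = 1.6426 − 1.645 = -0.0024 → -0.00
Power = Φ(-0.00) = 0.500.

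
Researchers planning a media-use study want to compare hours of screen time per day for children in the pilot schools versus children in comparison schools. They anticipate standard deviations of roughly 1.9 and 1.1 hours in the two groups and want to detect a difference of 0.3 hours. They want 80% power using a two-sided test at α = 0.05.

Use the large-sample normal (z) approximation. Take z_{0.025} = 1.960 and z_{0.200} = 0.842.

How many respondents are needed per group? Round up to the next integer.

n = 421 per group

n = (z_{α/2} + z_β)² · (σ₁² + σ₂²) / δ²
  = (1.960 + 0.842)² · (1.9² + 1.1² = 4.82) / 0.3²
  = 7.8512 · 4.82 / 0.09
  = 420.48
Round up → n = 421 per group.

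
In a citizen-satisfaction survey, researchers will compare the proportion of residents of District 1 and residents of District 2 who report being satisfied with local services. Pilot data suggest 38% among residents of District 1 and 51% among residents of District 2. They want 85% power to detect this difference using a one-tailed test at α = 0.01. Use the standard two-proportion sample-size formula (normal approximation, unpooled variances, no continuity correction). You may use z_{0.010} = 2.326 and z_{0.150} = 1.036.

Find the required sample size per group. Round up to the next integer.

n = (z_α + z_β)² · [p₁(1−p₁) + p₂(1−p₂)] / (p₁ − p₂)²
  = (2.326 + 1.036)² · (0.38·0.62 + 0.51·0.49) / (-0.13)²
  = (3.362)² · (0.2356 + 0.2499) / 0.0169
  = 11.3030 · 0.4855 / 0.0169
  = 324.71
Round up → n = 325 per group.

n = 325 per group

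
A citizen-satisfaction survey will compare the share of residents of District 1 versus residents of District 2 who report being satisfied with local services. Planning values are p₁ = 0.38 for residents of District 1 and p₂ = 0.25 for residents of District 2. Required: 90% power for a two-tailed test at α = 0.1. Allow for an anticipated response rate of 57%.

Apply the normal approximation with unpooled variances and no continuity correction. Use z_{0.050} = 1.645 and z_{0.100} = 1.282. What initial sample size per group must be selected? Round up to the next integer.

n = 377 per group

n = (z_{α/2} + z_β)² · [p₁(1−p₁) + p₂(1−p₂)] / (p₁ − p₂)²
  = (1.645 + 1.282)² · (0.38·0.62 + 0.25·0.75) / (0.13)²
  = (2.927)² · (0.2356 + 0.1875) / 0.0169
  = 8.5673 · 0.4231 / 0.0169
  = 214.49
Adjust for 57% response: 214.49 / 0.57 = 376.29.
Round up → n = 377 per group.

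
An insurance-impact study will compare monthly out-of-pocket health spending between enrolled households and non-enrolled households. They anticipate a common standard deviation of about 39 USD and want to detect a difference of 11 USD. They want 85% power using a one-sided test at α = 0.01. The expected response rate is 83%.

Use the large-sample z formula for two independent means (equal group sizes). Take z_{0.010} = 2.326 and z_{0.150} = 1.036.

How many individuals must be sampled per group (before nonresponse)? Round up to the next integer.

n = 343 per group

n = (z_α + z_β)² · (σ₁² + σ₂²) / δ²
  = (2.326 + 1.036)² · (2·39² = 3042) / 11²
  = 11.3030 · 3042 / 121
  = 284.16
Adjust for 83% response: 284.16 / 0.83 = 342.37.
Round up → n = 343 per group.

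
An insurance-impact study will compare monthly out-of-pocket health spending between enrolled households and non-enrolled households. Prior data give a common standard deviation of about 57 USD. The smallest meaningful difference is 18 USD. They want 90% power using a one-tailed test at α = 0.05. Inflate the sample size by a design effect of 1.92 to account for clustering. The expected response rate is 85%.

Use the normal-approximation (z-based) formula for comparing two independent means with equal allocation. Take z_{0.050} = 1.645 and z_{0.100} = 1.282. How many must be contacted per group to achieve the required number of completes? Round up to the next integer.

n = 389 per group

n = (z_α + z_β)² · (σ₁² + σ₂²) / δ²
  = (1.645 + 1.282)² · (2·57² = 6498) / 18²
  = 8.5673 · 6498 / 324
  = 171.82
Design effect: 1.92 × 171.82 = 329.90.
Adjust for 85% response: 329.90 / 0.85 = 388.12.
Round up → n = 389 per group.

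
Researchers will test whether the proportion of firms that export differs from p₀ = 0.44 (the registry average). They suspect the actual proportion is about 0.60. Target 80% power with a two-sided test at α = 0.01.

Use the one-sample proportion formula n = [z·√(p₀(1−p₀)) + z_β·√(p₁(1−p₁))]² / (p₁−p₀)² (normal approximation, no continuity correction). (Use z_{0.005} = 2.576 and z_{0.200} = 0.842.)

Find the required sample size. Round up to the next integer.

n = 112

n = [z_{α/2}·√(p₀q₀) + z_β·√(p₁q₁)]² / (p₁ − p₀)²
  = [2.576·√(0.44·0.56) + 0.842·√(0.60·0.40)]² / (0.16)²
  = [2.576·0.4964 + 0.842·0.4899]² / 0.0256
  = [1.6912]² / 0.0256
  = 111.72
Round up → n = 112.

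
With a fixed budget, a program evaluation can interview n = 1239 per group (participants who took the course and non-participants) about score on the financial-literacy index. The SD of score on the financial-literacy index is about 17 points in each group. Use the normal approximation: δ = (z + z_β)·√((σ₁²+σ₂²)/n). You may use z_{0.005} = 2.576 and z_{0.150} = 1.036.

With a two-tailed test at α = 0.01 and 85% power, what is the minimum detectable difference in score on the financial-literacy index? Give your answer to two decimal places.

δ = (z_{α/2} + z_β) · √((σ₁²+σ₂²)/n)
  = (2.576 + 1.036) · √(578/1239)
  = 3.612 · √0.46651
  = 3.612 · 0.6830
  = 2.4670

Minimum detectable difference ≈ 2.47 points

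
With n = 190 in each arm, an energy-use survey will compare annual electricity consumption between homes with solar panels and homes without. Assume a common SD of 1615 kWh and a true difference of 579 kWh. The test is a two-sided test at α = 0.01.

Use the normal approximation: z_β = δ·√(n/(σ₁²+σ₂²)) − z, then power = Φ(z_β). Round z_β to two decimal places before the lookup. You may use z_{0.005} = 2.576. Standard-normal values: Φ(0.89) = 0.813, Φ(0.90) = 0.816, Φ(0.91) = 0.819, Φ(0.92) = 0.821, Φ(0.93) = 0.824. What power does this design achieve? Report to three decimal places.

z_β = δ·√(n/(σ₁²+σ₂²)) − z_{α/2}
    = 579 · √(190/5216450) − 2.576
    = 579 · 0.00604 − 2.576
    = 3.4944 − 2.576 = 0.9184 → 0.92
Power = Φ(0.92) = 0.821.

Power ≈ 0.821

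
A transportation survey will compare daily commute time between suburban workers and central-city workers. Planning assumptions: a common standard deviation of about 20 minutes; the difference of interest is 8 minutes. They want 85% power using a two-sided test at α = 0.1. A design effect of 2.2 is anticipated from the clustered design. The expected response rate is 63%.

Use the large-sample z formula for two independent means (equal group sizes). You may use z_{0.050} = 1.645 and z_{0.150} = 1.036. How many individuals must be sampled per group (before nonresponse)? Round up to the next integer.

n = 314 per group

n = (z_{α/2} + z_β)² · (σ₁² + σ₂²) / δ²
  = (1.645 + 1.036)² · (2·20² = 800) / 8²
  = 7.1878 · 800 / 64
  = 89.85
Design effect: 2.2 × 89.85 = 197.66.
Adjust for 63% response: 197.66 / 0.63 = 313.75.
Round up → n = 314 per group.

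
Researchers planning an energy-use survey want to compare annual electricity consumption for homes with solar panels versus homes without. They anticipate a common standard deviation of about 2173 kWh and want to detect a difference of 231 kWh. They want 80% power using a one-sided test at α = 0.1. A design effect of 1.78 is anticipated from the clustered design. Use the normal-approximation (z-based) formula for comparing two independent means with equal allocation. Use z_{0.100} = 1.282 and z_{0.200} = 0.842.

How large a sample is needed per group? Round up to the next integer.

n = 1422 per group

n = (z_α + z_β)² · (σ₁² + σ₂²) / δ²
  = (1.282 + 0.842)² · (2·2173² = 9443858) / 231²
  = 4.5114 · 9443858 / 53361
  = 798.43
Design effect: 1.78 × 798.43 = 1421.20.
Round up → n = 1422 per group.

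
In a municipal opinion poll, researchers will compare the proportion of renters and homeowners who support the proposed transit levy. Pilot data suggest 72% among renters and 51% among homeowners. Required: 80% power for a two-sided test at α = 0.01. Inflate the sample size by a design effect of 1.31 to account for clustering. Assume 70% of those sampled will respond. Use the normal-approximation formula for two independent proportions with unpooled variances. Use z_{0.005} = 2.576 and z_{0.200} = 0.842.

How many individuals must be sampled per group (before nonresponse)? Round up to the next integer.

n = 224 per group

n = (z_{α/2} + z_β)² · [p₁(1−p₁) + p₂(1−p₂)] / (p₁ − p₂)²
  = (2.576 + 0.842)² · (0.72·0.28 + 0.51·0.49) / (0.21)²
  = (3.418)² · (0.2016 + 0.2499) / 0.0441
  = 11.6827 · 0.4515 / 0.0441
  = 119.61
Design effect: 1.31 × 119.61 = 156.69.
Adjust for 70% response: 156.69 / 0.70 = 223.84.
Round up → n = 224 per group.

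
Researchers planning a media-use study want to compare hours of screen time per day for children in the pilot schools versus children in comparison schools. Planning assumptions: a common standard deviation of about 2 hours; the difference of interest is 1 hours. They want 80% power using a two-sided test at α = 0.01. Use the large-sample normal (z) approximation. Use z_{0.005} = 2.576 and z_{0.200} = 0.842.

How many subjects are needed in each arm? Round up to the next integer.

n = 94 per group

n = (z_{α/2} + z_β)² · (σ₁² + σ₂²) / δ²
  = (2.576 + 0.842)² · (2·2² = 8) / 1²
  = 11.6827 · 8 / 1
  = 93.46
Round up → n = 94 per group.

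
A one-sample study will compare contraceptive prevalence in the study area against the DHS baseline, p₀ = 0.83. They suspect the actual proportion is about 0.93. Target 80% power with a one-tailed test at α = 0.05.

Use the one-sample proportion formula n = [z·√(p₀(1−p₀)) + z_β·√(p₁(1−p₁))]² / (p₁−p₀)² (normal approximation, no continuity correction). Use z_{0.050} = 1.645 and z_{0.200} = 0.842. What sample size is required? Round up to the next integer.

n = 70

n = [z_α·√(p₀q₀) + z_β·√(p₁q₁)]² / (p₁ − p₀)²
  = [1.645·√(0.83·0.17) + 0.842·√(0.93·0.07)]² / (0.10)²
  = [1.645·0.3756 + 0.842·0.2551]² / 0.0100
  = [0.8327]² / 0.0100
  = 69.35
Round up → n = 70.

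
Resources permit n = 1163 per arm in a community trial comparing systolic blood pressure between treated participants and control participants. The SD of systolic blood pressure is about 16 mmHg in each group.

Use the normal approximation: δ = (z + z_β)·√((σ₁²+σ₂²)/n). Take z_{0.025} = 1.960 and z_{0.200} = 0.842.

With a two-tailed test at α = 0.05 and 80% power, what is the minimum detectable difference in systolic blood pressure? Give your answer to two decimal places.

δ = (z_{α/2} + z_β) · √((σ₁²+σ₂²)/n)
  = (1.960 + 0.842) · √(512/1163)
  = 2.802 · √0.44024
  = 2.802 · 0.6635
  = 1.8591

Minimum detectable difference ≈ 1.86 mmHg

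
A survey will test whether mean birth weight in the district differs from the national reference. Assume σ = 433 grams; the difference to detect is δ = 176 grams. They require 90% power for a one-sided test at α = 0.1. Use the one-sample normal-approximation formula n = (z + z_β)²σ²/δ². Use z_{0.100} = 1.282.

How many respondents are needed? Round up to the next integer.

n = (z_α + z_β)² · σ² / δ²
  = (1.282 + 1.282)² · 433² / 176²
  = 6.5741 · 187489 / 30976
  = 39.79
Round up → n = 40.

n = 40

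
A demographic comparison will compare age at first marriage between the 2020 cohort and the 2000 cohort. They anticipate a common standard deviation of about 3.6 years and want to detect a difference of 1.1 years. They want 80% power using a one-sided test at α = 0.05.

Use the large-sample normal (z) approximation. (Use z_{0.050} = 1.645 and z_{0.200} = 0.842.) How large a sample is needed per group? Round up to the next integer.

n = 133 per group

n = (z_α + z_β)² · (σ₁² + σ₂²) / δ²
  = (1.645 + 0.842)² · (2·3.6² = 25.92) / 1.1²
  = 6.1852 · 25.92 / 1.21
  = 132.50
Round up → n = 133 per group.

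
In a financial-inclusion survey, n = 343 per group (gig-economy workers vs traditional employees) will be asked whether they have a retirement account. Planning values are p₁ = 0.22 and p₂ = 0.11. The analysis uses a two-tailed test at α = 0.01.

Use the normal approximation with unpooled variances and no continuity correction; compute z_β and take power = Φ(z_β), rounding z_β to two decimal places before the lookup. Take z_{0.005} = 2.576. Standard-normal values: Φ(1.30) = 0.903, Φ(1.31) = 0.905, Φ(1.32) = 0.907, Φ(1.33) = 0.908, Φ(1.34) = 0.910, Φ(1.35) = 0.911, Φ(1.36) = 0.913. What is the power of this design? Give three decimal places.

Power ≈ 0.911

z_β = |p₁−p₂|·√(n/[p₁q₁+p₂q₂]) − z_{α/2}
    = 0.11 · √(343/0.2695) − 2.576
    = 0.11 · 35.6753 − 2.576
    = 3.9243 − 2.576 = 1.3483 → 1.35
Power = Φ(1.35) = 0.911.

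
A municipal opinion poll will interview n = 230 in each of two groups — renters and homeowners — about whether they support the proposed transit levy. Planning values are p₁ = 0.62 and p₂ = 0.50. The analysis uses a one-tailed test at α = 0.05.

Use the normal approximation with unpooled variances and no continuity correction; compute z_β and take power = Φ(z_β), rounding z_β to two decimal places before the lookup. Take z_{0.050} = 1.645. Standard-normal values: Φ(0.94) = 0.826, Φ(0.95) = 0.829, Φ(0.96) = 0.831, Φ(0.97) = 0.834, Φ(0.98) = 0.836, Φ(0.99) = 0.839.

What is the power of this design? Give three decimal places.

Power ≈ 0.834

z_β = |p₁−p₂|·√(n/[p₁q₁+p₂q₂]) − z_α
    = 0.12 · √(230/0.4856) − 1.645
    = 0.12 · 21.7633 − 1.645
    = 2.6116 − 1.645 = 0.9666 → 0.97
Power = Φ(0.97) = 0.834.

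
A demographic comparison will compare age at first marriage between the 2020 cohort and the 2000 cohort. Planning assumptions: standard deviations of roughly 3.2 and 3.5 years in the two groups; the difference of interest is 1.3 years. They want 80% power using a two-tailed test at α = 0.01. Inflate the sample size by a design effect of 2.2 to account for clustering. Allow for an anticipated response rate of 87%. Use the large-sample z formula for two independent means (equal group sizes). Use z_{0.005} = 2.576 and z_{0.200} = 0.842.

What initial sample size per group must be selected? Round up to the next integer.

n = (z_{α/2} + z_β)² · (σ₁² + σ₂²) / δ²
  = (2.576 + 0.842)² · (3.2² + 3.5² = 22.49) / 1.3²
  = 11.6827 · 22.49 / 1.69
  = 155.47
Design effect: 2.2 × 155.47 = 342.03.
Adjust for 87% response: 342.03 / 0.87 = 393.14.
Round up → n = 394 per group.

n = 394 per group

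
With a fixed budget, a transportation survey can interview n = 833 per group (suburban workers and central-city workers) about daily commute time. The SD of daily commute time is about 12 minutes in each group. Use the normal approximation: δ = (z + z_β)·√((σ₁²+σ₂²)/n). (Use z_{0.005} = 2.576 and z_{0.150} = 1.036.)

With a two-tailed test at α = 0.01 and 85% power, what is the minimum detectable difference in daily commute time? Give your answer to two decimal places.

δ = (z_{α/2} + z_β) · √((σ₁²+σ₂²)/n)
  = (2.576 + 1.036) · √(288/833)
  = 3.612 · √0.34574
  = 3.612 · 0.5880
  = 2.1238

Minimum detectable difference ≈ 2.12 minutes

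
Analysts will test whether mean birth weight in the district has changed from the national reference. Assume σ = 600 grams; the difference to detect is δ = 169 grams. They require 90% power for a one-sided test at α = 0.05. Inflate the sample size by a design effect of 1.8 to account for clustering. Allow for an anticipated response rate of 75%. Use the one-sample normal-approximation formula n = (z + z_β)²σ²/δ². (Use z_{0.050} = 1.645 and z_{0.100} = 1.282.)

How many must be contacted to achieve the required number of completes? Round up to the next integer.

n = 260

n = (z_α + z_β)² · σ² / δ²
  = (1.645 + 1.282)² · 600² / 169²
  = 8.5673 · 360000 / 28561
  = 107.99
Design effect: 1.8 × 107.99 = 194.38.
Adjust for 75% response: 194.38 / 0.75 = 259.17.
Round up → n = 260.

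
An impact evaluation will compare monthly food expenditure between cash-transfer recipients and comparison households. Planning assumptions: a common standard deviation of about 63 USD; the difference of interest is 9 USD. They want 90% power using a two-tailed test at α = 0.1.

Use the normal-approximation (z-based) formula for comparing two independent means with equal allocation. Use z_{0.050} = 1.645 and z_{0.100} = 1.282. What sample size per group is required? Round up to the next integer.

n = (z_{α/2} + z_β)² · (σ₁² + σ₂²) / δ²
  = (1.645 + 1.282)² · (2·63² = 7938) / 9²
  = 8.5673 · 7938 / 81
  = 839.60
Round up → n = 840 per group.

n = 840 per group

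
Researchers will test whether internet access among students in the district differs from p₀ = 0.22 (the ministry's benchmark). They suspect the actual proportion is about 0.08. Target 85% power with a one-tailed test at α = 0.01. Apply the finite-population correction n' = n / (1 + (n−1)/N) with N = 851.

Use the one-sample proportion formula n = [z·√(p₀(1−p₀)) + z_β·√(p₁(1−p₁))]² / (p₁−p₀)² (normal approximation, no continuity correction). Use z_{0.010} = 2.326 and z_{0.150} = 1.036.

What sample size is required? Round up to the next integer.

n = 73

n = [z_α·√(p₀q₀) + z_β·√(p₁q₁)]² / (p₁ − p₀)²
  = [2.326·√(0.22·0.78) + 1.036·√(0.08·0.92)]² / (-0.14)²
  = [2.326·0.4142 + 1.036·0.2713]² / 0.0196
  = [1.2446]² / 0.0196
  = 79.03
Finite-population correction (N = 851): 79.03 / (1 + (79.03 − 1)/851) = 72.39.
Round up → n = 73.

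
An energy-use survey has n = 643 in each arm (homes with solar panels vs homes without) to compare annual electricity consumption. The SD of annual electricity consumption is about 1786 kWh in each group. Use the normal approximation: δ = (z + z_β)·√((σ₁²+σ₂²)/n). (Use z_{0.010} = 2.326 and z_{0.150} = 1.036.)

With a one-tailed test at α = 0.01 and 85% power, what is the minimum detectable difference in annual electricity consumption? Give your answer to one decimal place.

δ = (z_α + z_β) · √((σ₁²+σ₂²)/n)
  = (2.326 + 1.036) · √(6379592/643)
  = 3.362 · √9921.6
  = 3.362 · 99.6073
  = 334.8796

Minimum detectable difference ≈ 334.9 kWh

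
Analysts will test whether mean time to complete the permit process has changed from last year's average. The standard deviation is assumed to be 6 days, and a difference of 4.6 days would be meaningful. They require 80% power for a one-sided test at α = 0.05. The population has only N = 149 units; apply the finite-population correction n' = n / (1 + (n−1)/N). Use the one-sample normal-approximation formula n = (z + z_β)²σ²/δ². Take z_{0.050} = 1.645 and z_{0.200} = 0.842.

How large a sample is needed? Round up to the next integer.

n = (z_α + z_β)² · σ² / δ²
  = (1.645 + 0.842)² · 6² / 4.6²
  = 6.1852 · 36 / 21.16
  = 10.52
Finite-population correction (N = 149): 10.52 / (1 + (10.52 − 1)/149) = 9.89.
Round up → n = 10.

n = 10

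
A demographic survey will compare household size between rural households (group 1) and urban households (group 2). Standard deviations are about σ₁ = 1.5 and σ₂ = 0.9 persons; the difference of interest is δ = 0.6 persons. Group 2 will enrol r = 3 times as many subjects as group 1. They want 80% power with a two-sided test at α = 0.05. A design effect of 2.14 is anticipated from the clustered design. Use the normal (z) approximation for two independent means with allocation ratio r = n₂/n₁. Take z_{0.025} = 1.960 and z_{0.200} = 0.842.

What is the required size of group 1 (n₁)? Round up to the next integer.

n₁ = 118

n₁ = (z_{α/2} + z_β)² · (σ₁² + σ₂²/r) / δ²
   = (1.960 + 0.842)² · (1.5² + 0.9²/3) / 0.6²
   = 7.8512 · (2.25 + 0.27) / 0.36
   = 7.8512 · 2.52 / 0.36
   = 54.96
Design effect: 2.14 × 54.96 = 117.61.
Round up → n₁ = 118; n₂ = r·n₁ = 3 × 118 = 354.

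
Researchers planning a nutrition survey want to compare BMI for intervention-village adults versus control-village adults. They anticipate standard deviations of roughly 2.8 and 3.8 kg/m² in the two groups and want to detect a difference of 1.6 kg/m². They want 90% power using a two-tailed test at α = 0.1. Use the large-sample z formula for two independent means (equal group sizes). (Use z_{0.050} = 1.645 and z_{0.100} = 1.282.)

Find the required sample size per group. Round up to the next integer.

n = 75 per group

n = (z_{α/2} + z_β)² · (σ₁² + σ₂²) / δ²
  = (1.645 + 1.282)² · (2.8² + 3.8² = 22.28) / 1.6²
  = 8.5673 · 22.28 / 2.56
  = 74.56
Round up → n = 75 per group.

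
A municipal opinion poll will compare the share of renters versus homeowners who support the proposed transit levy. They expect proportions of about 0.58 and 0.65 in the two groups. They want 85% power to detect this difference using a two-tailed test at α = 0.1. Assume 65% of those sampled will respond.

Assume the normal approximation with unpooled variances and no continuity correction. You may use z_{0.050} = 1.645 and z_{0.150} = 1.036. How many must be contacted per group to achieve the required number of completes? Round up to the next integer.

n = (z_{α/2} + z_β)² · [p₁(1−p₁) + p₂(1−p₂)] / (p₁ − p₂)²
  = (1.645 + 1.036)² · (0.58·0.42 + 0.65·0.35) / (-0.07)²
  = (2.681)² · (0.2436 + 0.2275) / 0.0049
  = 7.1878 · 0.4711 / 0.0049
  = 691.05
Adjust for 65% response: 691.05 / 0.65 = 1063.16.
Round up → n = 1064 per group.

n = 1064 per group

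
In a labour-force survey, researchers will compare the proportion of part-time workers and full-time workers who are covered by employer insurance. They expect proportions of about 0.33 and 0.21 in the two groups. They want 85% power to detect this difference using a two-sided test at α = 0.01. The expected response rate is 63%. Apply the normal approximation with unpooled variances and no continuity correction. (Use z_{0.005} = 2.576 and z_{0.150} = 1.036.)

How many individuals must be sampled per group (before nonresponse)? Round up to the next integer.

n = (z_{α/2} + z_β)² · [p₁(1−p₁) + p₂(1−p₂)] / (p₁ − p₂)²
  = (2.576 + 1.036)² · (0.33·0.67 + 0.21·0.79) / (0.12)²
  = (3.612)² · (0.2211 + 0.1659) / 0.0144
  = 13.0465 · 0.3870 / 0.0144
  = 350.63
Adjust for 63% response: 350.63 / 0.63 = 556.55.
Round up → n = 557 per group.

n = 557 per group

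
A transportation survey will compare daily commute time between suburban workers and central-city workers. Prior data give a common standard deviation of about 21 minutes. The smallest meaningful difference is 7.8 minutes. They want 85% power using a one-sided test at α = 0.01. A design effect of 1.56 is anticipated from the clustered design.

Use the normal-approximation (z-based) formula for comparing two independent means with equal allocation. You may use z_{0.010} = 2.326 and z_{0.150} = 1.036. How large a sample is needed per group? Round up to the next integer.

n = (z_α + z_β)² · (σ₁² + σ₂²) / δ²
  = (2.326 + 1.036)² · (2·21² = 882) / 7.8²
  = 11.3030 · 882 / 60.84
  = 163.86
Design effect: 1.56 × 163.86 = 255.62.
Round up → n = 256 per group.

n = 256 per group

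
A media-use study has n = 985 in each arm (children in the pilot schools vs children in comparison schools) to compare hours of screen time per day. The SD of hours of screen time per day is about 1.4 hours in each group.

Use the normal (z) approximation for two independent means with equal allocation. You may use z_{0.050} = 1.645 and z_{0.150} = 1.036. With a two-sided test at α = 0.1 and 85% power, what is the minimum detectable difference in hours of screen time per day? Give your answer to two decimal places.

δ = (z_{α/2} + z_β) · √((σ₁²+σ₂²)/n)
  = (1.645 + 1.036) · √(3.92/985)
  = 2.681 · √0.00398
  = 2.681 · 0.0631
  = 0.1691

Minimum detectable difference ≈ 0.17 hours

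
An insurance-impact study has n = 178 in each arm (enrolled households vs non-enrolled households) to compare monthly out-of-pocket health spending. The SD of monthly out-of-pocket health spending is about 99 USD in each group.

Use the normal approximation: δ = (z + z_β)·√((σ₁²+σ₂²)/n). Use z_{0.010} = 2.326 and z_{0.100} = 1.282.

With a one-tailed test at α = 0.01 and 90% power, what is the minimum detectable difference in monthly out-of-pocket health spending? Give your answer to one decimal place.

Minimum detectable difference ≈ 37.9 USD

δ = (z_α + z_β) · √((σ₁²+σ₂²)/n)
  = (2.326 + 1.282) · √(19602/178)
  = 3.608 · √110.1236
  = 3.608 · 10.4940
  = 37.8623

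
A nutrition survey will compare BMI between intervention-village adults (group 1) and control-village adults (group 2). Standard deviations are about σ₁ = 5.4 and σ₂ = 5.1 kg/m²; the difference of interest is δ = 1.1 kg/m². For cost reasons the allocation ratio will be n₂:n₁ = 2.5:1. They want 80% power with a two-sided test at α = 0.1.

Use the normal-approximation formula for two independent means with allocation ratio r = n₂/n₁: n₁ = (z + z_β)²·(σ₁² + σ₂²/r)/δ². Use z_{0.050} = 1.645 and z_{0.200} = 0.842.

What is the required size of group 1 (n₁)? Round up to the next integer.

n₁ = (z_{α/2} + z_β)² · (σ₁² + σ₂²/r) / δ²
   = (1.645 + 0.842)² · (5.4² + 5.1²/2.5) / 1.1²
   = 6.1852 · (29.16 + 10.404) / 1.21
   = 6.1852 · 39.564 / 1.21
   = 202.24
Round up → n₁ = 203; n₂ = r·n₁ = 2.5 × 203 = 508.

n₁ = 203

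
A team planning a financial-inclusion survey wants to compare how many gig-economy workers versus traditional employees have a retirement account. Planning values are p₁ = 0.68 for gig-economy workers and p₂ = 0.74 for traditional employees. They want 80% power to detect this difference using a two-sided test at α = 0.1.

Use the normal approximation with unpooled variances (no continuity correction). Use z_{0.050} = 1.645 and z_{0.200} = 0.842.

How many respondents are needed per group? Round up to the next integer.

n = 705 per group

n = (z_{α/2} + z_β)² · [p₁(1−p₁) + p₂(1−p₂)] / (p₁ − p₂)²
  = (1.645 + 0.842)² · (0.68·0.32 + 0.74·0.26) / (-0.06)²
  = (2.487)² · (0.2176 + 0.1924) / 0.0036
  = 6.1852 · 0.4100 / 0.0036
  = 704.42
Round up → n = 705 per group.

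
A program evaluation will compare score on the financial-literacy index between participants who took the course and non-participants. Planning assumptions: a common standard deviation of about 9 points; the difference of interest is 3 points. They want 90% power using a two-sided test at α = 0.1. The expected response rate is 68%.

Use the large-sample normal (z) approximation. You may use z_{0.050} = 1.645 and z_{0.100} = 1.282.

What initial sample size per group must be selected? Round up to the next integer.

n = (z_{α/2} + z_β)² · (σ₁² + σ₂²) / δ²
  = (1.645 + 1.282)² · (2·9² = 162) / 3²
  = 8.5673 · 162 / 9
  = 154.21
Adjust for 68% response: 154.21 / 0.68 = 226.78.
Round up → n = 227 per group.

n = 227 per group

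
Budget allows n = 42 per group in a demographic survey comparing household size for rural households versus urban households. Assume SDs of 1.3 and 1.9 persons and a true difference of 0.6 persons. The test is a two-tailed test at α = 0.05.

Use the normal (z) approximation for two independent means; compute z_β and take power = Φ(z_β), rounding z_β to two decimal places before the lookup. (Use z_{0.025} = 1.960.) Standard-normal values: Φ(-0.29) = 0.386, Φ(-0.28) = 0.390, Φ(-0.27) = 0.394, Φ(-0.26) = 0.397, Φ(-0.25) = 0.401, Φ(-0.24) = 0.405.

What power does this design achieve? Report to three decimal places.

Power ≈ 0.394

z_β = δ·√(n/(σ₁²+σ₂²)) − z_{α/2}
    = 0.6 · √(42/5.3) − 1.960
    = 0.6 · 2.81505 − 1.960
    = 1.6890 − 1.960 = -0.2710 → -0.27
Power = Φ(-0.27) = 0.394.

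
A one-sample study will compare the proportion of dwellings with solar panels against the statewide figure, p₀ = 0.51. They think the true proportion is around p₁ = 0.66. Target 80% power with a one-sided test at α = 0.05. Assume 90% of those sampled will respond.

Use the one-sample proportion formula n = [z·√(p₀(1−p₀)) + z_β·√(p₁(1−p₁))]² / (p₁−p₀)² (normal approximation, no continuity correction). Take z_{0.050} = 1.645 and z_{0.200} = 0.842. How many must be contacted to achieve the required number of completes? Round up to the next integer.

n = [z_α·√(p₀q₀) + z_β·√(p₁q₁)]² / (p₁ − p₀)²
  = [1.645·√(0.51·0.49) + 0.842·√(0.66·0.34)]² / (0.15)²
  = [1.645·0.4999 + 0.842·0.4737]² / 0.0225
  = [1.2212]² / 0.0225
  = 66.28
Adjust for 90% response: 66.28 / 0.90 = 73.65.
Round up → n = 74.

n = 74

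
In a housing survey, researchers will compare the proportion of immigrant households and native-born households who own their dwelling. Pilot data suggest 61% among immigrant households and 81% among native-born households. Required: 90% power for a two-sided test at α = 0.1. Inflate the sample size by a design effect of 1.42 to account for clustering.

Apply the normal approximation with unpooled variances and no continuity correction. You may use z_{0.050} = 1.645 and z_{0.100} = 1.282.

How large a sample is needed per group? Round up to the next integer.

n = (z_{α/2} + z_β)² · [p₁(1−p₁) + p₂(1−p₂)] / (p₁ − p₂)²
  = (1.645 + 1.282)² · (0.61·0.39 + 0.81·0.19) / (-0.20)²
  = (2.927)² · (0.2379 + 0.1539) / 0.0400
  = 8.5673 · 0.3918 / 0.0400
  = 83.92
Design effect: 1.42 × 83.92 = 119.16.
Round up → n = 120 per group.

n = 120 per group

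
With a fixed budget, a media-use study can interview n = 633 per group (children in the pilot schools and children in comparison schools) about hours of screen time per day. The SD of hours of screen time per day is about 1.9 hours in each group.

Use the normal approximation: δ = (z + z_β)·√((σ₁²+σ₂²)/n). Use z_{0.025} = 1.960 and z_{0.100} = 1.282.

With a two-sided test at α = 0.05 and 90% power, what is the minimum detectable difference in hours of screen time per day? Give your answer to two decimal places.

δ = (z_{α/2} + z_β) · √((σ₁²+σ₂²)/n)
  = (1.960 + 1.282) · √(7.22/633)
  = 3.242 · √0.01141
  = 3.242 · 0.1068
  = 0.3462

Minimum detectable difference ≈ 0.35 hours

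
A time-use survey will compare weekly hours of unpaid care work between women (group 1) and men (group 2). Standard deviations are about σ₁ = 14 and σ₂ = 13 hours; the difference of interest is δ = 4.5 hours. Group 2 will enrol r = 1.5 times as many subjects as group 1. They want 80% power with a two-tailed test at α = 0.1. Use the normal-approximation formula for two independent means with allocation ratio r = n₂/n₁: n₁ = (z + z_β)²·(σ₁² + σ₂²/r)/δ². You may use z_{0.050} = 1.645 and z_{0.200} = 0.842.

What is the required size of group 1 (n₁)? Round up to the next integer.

n₁ = (z_{α/2} + z_β)² · (σ₁² + σ₂²/r) / δ²
   = (1.645 + 0.842)² · (14² + 13²/1.5) / 4.5²
   = 6.1852 · (196 + 112.6667) / 20.25
   = 6.1852 · 308.6667 / 20.25
   = 94.28
Round up → n₁ = 95; n₂ = r·n₁ = 1.5 × 95 = 143.

n₁ = 95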